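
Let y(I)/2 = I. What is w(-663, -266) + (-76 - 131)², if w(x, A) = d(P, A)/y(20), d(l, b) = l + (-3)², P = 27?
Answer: 428499/10 ≈ 42850.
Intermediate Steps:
y(I) = 2*I
d(l, b) = 9 + l (d(l, b) = l + 9 = 9 + l)
w(x, A) = 9/10 (w(x, A) = (9 + 27)/((2*20)) = 36/40 = 36*(1/40) = 9/10)
w(-663, -266) + (-76 - 131)² = 9/10 + (-76 - 131)² = 9/10 + (-207)² = 9/10 + 42849 = 428499/10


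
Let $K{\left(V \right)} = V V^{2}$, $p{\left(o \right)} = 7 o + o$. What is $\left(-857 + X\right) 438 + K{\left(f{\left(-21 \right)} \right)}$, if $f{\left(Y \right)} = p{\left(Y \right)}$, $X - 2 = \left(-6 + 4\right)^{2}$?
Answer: $-5114370$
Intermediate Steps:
$X = 6$ ($X = 2 + \left(-6 + 4\right)^{2} = 2 + \left(-2\right)^{2} = 2 + 4 = 6$)
$p{\left(o \right)} = 8 o$
$f{\left(Y \right)} = 8 Y$
$K{\left(V \right)} = V^{3}$
$\left(-857 + X\right) 438 + K{\left(f{\left(-21 \right)} \right)} = \left(-857 + 6\right) 438 + \left(8 \left(-21\right)\right)^{3} = \left(-851\right) 438 + \left(-168\right)^{3} = -372738 - 4741632 = -5114370$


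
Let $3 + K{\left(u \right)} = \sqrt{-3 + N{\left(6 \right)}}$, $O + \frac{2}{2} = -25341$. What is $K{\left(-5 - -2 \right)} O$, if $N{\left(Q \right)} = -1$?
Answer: $76026 - 50684 i \approx 76026.0 - 50684.0 i$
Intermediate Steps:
$O = -25342$ ($O = -1 - 25341 = -25342$)
$K{\left(u \right)} = -3 + 2 i$ ($K{\left(u \right)} = -3 + \sqrt{-3 - 1} = -3 + \sqrt{-4} = -3 + 2 i$)
$K{\left(-5 - -2 \right)} O = \left(-3 + 2 i\right) \left(-25342\right) = 76026 - 50684 i$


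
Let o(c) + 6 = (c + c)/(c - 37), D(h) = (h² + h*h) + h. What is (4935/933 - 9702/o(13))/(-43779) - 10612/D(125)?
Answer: -2684330737151/7262044102875 ≈ -0.36964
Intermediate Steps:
D(h) = h + 2*h² (D(h) = (h² + h²) + h = 2*h² + h = h + 2*h²)
o(c) = -6 + 2*c/(-37 + c) (o(c) = -6 + (c + c)/(c - 37) = -6 + (2*c)/(-37 + c) = -6 + 2*c/(-37 + c))
(4935/933 - 9702/o(13))/(-43779) - 10612/D(125) = (4935/933 - 9702*(-37 + 13)/(2*(111 - 2*13)))/(-43779) - 10612*1/(125*(1 + 2*125)) = (4935*(1/933) - 9702*(-12/(111 - 26)))*(-1/43779) - 10612*1/(125*(1 + 250)) = (1645/311 - 9702/(2*(-1/24)*85))*(-1/43779) - 10612/(125*251) = (1645/311 - 9702/(-85/12))*(-1/43779) - 10612/31375 = (1645/311 - 9702*(-12/85))*(-1/43779) - 10612*1/31375 = (1645/311 + 116424/85)*(-1/43779) - 10612/31375 = (36347689/26435)*(-1/43779) - 10612/31375 = -36347689/1157297865 - 10612/31375 = -2684330737151/7262044102875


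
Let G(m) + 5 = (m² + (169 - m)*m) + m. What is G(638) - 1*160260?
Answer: -51805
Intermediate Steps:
G(m) = -5 + m + m² + m*(169 - m) (G(m) = -5 + ((m² + (169 - m)*m) + m) = -5 + ((m² + m*(169 - m)) + m) = -5 + (m + m² + m*(169 - m)) = -5 + m + m² + m*(169 - m))
G(638) - 1*160260 = (-5 + 170*638) - 1*160260 = (-5 + 108460) - 160260 = 108455 - 160260 = -51805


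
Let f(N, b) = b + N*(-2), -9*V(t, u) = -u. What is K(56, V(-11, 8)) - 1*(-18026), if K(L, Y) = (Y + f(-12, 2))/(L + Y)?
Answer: 4614777/256 ≈ 18026.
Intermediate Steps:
V(t, u) = u/9 (V(t, u) = -(-1)*u/9 = u/9)
f(N, b) = b - 2*N
K(L, Y) = (26 + Y)/(L + Y) (K(L, Y) = (Y + (2 - 2*(-12)))/(L + Y) = (Y + (2 + 24))/(L + Y) = (Y + 26)/(L + Y) = (26 + Y)/(L + Y))
K(56, V(-11, 8)) - 1*(-18026) = (26 + (⅑)*8)/(56 + (⅑)*8) - 1*(-18026) = (26 + 8/9)/(56 + 8/9) + 18026 = (242/9)/(512/9) + 18026 = (9/512)*(242/9) + 18026 = 121/256 + 18026 = 4614777/256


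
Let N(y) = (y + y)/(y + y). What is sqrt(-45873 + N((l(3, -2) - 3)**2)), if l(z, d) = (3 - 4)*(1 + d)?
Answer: 4*I*sqrt(2867) ≈ 214.18*I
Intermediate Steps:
l(z, d) = -1 - d (l(z, d) = -(1 + d) = -1 - d)
N(y) = 1 (N(y) = (2*y)/((2*y)) = (2*y)*(1/(2*y)) = 1)
sqrt(-45873 + N((l(3, -2) - 3)**2)) = sqrt(-45873 + 1) = sqrt(-45872) = 4*I*sqrt(2867)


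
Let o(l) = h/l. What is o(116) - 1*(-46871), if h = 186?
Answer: 2718611/58 ≈ 46873.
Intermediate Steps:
o(l) = 186/l
o(116) - 1*(-46871) = 186/116 - 1*(-46871) = 186*(1/116) + 46871 = 93/58 + 46871 = 2718611/58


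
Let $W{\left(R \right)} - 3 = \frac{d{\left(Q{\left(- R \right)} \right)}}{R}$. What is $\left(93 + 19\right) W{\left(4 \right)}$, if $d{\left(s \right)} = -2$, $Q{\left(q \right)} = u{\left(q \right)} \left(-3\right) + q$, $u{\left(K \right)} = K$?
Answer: $280$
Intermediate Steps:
$Q{\left(q \right)} = - 2 q$ ($Q{\left(q \right)} = q \left(-3\right) + q = - 3 q + q = - 2 q$)
$W{\left(R \right)} = 3 - \frac{2}{R}$
$\left(93 + 19\right) W{\left(4 \right)} = \left(93 + 19\right) \left(3 - \frac{2}{4}\right) = 112 \left(3 - \frac{1}{2}\right) = 112 \cdot \frac{5}{2} = 280$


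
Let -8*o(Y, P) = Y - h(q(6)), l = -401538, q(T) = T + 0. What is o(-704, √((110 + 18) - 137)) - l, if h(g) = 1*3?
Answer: 3213011/8 ≈ 4.0163e+5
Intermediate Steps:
q(T) = T
h(g) = 3
o(Y, P) = 3/8 - Y/8 (o(Y, P) = -(Y - 1*3)/8 = -(Y - 3)/8 = -(-3 + Y)/8 = 3/8 - Y/8)
o(-704, √((110 + 18) - 137)) - l = (3/8 - ⅛*(-704)) - 1*(-401538) = (3/8 + 88) + 401538 = 707/8 + 401538 = 3213011/8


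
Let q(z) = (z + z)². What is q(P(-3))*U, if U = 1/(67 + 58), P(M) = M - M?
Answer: 0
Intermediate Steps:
P(M) = 0
q(z) = 4*z² (q(z) = (2*z)² = 4*z²)
U = 1/125 ≈ 0.0080000
q(P(-3))*U = (4*0²)*(1/125) = (4*0)*(1/125) = 0*(1/125) = 0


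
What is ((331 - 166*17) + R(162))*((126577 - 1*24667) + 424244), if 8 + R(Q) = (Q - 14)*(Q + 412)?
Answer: 43382975762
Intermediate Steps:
R(Q) = -8 + (-14 + Q)*(412 + Q) (R(Q) = -8 + (Q - 14)*(Q + 412) = -8 + (-14 + Q)*(412 + Q))
((331 - 166*17) + R(162))*((126577 - 1*24667) + 424244) = ((331 - 166*17) + (-5776 + 162**2 + 398*162))*((126577 - 1*24667) + 424244) = ((331 - 2822) + (-5776 + 26244 + 64476))*((126577 - 24667) + 424244) = (-2491 + 84944)*(101910 + 424244) = 82453*526154 = 43382975762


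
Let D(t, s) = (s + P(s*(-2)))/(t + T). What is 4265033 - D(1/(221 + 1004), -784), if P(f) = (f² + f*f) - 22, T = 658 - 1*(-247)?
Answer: 787050638868/184771 ≈ 4.2596e+6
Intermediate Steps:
T = 905 (T = 658 + 247 = 905)
P(f) = -22 + 2*f² (P(f) = (f² + f²) - 22 = 2*f² - 22 = -22 + 2*f²)
D(t, s) = (-22 + s + 8*s²)/(905 + t) (D(t, s) = (s + (-22 + 2*(s*(-2))²))/(t + 905) = (s + (-22 + 2*(-2*s)²))/(905 + t) = (s + (-22 + 2*(4*s²)))/(905 + t) = (s + (-22 + 8*s²))/(905 + t) = (-22 + s + 8*s²)/(905 + t))
4265033 - D(1/(221 + 1004), -784) = 4265033 - (-22 - 784 + 8*(-784)²)/(905 + 1/(221 + 1004)) = 4265033 - (-22 - 784 + 8*614656)/(905 + 1/1225) = 4265033 - (-22 - 784 + 4917248)/(905 + 1/1225) = 4265033 - 4916442/1108626/1225 = 4265033 - 1225*4916442/1108626 = 4265033 - 1*1003773575/184771 = 4265033 - 1003773575/184771 = 787050638868/184771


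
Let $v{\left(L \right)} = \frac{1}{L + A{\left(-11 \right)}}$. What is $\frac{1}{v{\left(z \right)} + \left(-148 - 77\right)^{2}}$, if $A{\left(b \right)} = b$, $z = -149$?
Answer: $\frac{160}{8099999} \approx 1.9753 \cdot 10^{-5}$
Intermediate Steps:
$v{\left(L \right)} = \frac{1}{-11 + L}$ ($v{\left(L \right)} = \frac{1}{L - 11} = \frac{1}{-11 + L}$)
$\frac{1}{v{\left(z \right)} + \left(-148 - 77\right)^{2}} = \frac{1}{\frac{1}{-11 - 149} + \left(-148 - 77\right)^{2}} = \frac{1}{\frac{1}{-160} + \left(-225\right)^{2}} = \frac{1}{- \frac{1}{160} + 50625} = \frac{1}{\frac{8099999}{160}} = \frac{160}{8099999}$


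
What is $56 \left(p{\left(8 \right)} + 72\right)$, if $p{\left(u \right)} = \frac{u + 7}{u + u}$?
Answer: $\frac{8169}{2} \approx 4084.5$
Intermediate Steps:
$p{\left(u \right)} = \frac{7 + u}{2 u}$
$56 \left(p{\left(8 \right)} + 72\right) = 56 \left(\frac{7 + 8}{2 \cdot 8} + 72\right) = 56 \left(\frac{1}{2} \cdot \frac{1}{8} \cdot 15 + 72\right) = 56 \left(\frac{15}{16} + 72\right) = 56 \cdot \frac{1167}{16} = \frac{8169}{2}$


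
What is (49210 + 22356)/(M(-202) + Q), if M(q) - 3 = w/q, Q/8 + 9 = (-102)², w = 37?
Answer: 14456332/16798889 ≈ 0.86055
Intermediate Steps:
Q = 83160 (Q = -72 + 8*(-102)² = -72 + 8*10404 = -72 + 83232 = 83160)
M(q) = 3 + 37/q
(49210 + 22356)/(M(-202) + Q) = (49210 + 22356)/((3 + 37/(-202)) + 83160) = 71566/((3 + 37*(-1/202)) + 83160) = 71566/((3 - 37/202) + 83160) = 71566/(569/202 + 83160) = 71566/(16798889/202) = 71566*(202/16798889) = 14456332/16798889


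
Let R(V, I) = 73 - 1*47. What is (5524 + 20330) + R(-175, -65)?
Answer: 25880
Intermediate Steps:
R(V, I) = 26 (R(V, I) = 73 - 47 = 26)
(5524 + 20330) + R(-175, -65) = (5524 + 20330) + 26 = 25854 + 26 = 25880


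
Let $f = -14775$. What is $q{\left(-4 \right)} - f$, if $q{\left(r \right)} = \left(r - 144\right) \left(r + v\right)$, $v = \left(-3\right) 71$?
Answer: $46891$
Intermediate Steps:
$v = -213$
$q{\left(r \right)} = \left(-213 + r\right) \left(-144 + r\right)$ ($q{\left(r \right)} = \left(r - 144\right) \left(r - 213\right) = \left(-144 + r\right) \left(-213 + r\right) = \left(-213 + r\right) \left(-144 + r\right)$)
$q{\left(-4 \right)} - f = \left(30672 + \left(-4\right)^{2} - -1428\right) - -14775 = \left(30672 + 16 + 1428\right) + 14775 = 32116 + 14775 = 46891$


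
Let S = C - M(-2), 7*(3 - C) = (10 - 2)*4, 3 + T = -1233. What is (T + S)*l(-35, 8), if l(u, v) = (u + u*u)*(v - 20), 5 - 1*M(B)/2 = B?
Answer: 17872440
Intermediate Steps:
T = -1236 (T = -3 - 1233 = -1236)
M(B) = 10 - 2*B
C = -11/7 (C = 3 - (10 - 2)*4/7 = 3 - 8*4/7 = 3 - ⅐*32 = 3 - 32/7 = -11/7 ≈ -1.5714)
S = -109/7 (S = -11/7 - (10 - 2*(-2)) = -11/7 - (10 + 4) = -11/7 - 1*14 = -11/7 - 14 = -109/7 ≈ -15.571)
l(u, v) = (-20 + v)*(u + u²) (l(u, v) = (u + u²)*(-20 + v) = (-20 + v)*(u + u²))
(T + S)*l(-35, 8) = (-1236 - 109/7)*(-35*(-20 + 8 - 20*(-35) - 35*8)) = -(-43805)*(-20 + 8 + 700 - 280) = -(-43805)*408 = -8761/7*(-14280) = 17872440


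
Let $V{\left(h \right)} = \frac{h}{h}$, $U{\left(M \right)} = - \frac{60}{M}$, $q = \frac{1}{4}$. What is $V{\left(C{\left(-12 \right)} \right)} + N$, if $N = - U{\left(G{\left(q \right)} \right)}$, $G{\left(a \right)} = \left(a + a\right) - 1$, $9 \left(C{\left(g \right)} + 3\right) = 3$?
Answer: $-119$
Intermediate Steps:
$q = \frac{1}{4} \approx 0.25$
$C{\left(g \right)} = - \frac{8}{3}$ ($C{\left(g \right)} = -3 + \frac{1}{9} \cdot 3 = -3 + \frac{1}{3} = - \frac{8}{3}$)
$G{\left(a \right)} = -1 + 2 a$ ($G{\left(a \right)} = 2 a - 1 = -1 + 2 a$)
$V{\left(h \right)} = 1$
$N = -120$ ($N = - \frac{-60}{-1 + 2 \cdot \frac{1}{4}} = - \frac{-60}{-1 + \frac{1}{2}} = - \frac{-60}{- \frac{1}{2}} = - \left(-60\right) \left(-2\right) = \left(-1\right) 120 = -120$)
$V{\left(C{\left(-12 \right)} \right)} + N = 1 - 120 = -119$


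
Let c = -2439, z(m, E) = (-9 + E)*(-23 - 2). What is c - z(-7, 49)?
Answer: -1439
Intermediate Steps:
z(m, E) = 225 - 25*E (z(m, E) = (-9 + E)*(-25) = 225 - 25*E)
c - z(-7, 49) = -2439 - (225 - 25*49) = -2439 - (225 - 1225) = -2439 - 1*(-1000) = -2439 + 1000 = -1439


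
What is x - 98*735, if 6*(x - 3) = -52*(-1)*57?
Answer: -71533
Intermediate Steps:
x = 497 (x = 3 + (-52*(-1)*57)/6 = 3 + (52*57)/6 = 3 + (⅙)*2964 = 3 + 494 = 497)
x - 98*735 = 497 - 98*735 = 497 - 72030 = -71533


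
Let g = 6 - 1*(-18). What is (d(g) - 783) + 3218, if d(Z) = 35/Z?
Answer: 58475/24 ≈ 2436.5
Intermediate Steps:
g = 24 (g = 6 + 18 = 24)
(d(g) - 783) + 3218 = (35/24 - 783) + 3218 = -18757/24 + 3218 = 58475/24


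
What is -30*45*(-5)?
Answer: 6750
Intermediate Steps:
-30*45*(-5) = -1350*(-5) = 6750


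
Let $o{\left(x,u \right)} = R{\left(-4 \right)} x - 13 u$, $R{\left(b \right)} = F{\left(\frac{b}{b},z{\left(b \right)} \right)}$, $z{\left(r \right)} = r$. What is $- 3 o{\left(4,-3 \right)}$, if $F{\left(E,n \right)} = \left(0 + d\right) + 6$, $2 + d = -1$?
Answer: $-153$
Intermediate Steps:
$d = -3$ ($d = -2 - 1 = -3$)
$F{\left(E,n \right)} = 3$ ($F{\left(E,n \right)} = \left(0 - 3\right) + 6 = -3 + 6 = 3$)
$R{\left(b \right)} = 3$
$o{\left(x,u \right)} = - 13 u + 3 x$ ($o{\left(x,u \right)} = 3 x - 13 u = - 13 u + 3 x$)
$- 3 o{\left(4,-3 \right)} = - 3 \left(\left(-13\right) \left(-3\right) + 3 \cdot 4\right) = - 3 \left(39 + 12\right) = \left(-3\right) 51 = -153$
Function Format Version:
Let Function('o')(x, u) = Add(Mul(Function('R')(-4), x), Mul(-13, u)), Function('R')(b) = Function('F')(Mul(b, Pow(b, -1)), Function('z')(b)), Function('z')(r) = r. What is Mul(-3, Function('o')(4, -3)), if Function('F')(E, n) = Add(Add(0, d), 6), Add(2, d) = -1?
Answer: -153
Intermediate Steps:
d = -3 (d = Add(-2, -1) = -3)
Function('F')(E, n) = 3 (Function('F')(E, n) = Add(Add(0, -3), 6) = Add(-3, 6) = 3)
Function('R')(b) = 3
Function('o')(x, u) = Add(Mul(-13, u), Mul(3, x)) (Function('o')(x, u) = Add(Mul(3, x), Mul(-13, u)) = Add(Mul(-13, u), Mul(3, x)))
Mul(-3, Function('o')(4, -3)) = Mul(-3, Add(Mul(-13, -3), Mul(3, 4))) = Mul(-3, Add(39, 12)) = Mul(-3, 51) = -153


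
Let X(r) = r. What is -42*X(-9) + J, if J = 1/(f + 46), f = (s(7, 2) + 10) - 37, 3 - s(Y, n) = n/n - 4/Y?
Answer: 57085/151 ≈ 378.05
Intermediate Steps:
s(Y, n) = 2 + 4/Y (s(Y, n) = 3 - (n/n - 4/Y) = 3 - (1 - 4/Y) = 3 + (-1 + 4/Y) = 2 + 4/Y)
f = -171/7 (f = ((2 + 4/7) + 10) - 37 = (18/7 + 10) - 37 = 88/7 - 37 = -171/7 ≈ -24.429)
J = 7/151 (J = 1/(-171/7 + 46) = 1/(151/7) = 7/151 ≈ 0.046358)
-42*X(-9) + J = -42*(-9) + 7/151 = 378 + 7/151 = 57085/151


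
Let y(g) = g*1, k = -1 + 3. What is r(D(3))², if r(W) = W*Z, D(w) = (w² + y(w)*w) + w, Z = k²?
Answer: 7056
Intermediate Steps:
k = 2
y(g) = g
Z = 4 (Z = 2² = 4)
D(w) = w + 2*w² (D(w) = (w² + w*w) + w = (w² + w²) + w = 2*w² + w = w + 2*w²)
r(W) = 4*W (r(W) = W*4 = 4*W)
r(D(3))² = (4*(3*(1 + 2*3)))² = (4*(3*(1 + 6)))² = (4*(3*7))² = (4*21)² = 84² = 7056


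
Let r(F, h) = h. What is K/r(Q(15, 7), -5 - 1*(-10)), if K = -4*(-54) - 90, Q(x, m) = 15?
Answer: 126/5 ≈ 25.200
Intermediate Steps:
K = 126 (K = 216 - 90 = 126)
K/r(Q(15, 7), -5 - 1*(-10)) = 126/(-5 - 1*(-10)) = 126/(-5 + 10) = 126/5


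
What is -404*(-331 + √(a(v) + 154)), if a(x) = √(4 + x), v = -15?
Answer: 133724 - 404*√(154 + I*√11) ≈ 1.2871e+5 - 53.984*I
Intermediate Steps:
-404*(-331 + √(a(v) + 154)) = -404*(-331 + √(√(4 - 15) + 154)) = -404*(-331 + √(√(-11) + 154)) = -404*(-331 + √(I*√11 + 154)) = -404*(-331 + √(154 + I*√11)) = 133724 - 404*√(154 + I*√11)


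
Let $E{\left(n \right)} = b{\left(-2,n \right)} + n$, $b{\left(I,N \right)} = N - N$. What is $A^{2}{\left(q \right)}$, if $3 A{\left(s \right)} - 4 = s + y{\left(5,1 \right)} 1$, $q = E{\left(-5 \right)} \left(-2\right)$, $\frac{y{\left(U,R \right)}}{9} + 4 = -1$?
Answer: $\frac{961}{9} \approx 106.78$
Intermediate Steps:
$b{\left(I,N \right)} = 0$
$y{\left(U,R \right)} = -45$ ($y{\left(U,R \right)} = -36 + 9 \left(-1\right) = -36 - 9 = -45$)
$E{\left(n \right)} = n$ ($E{\left(n \right)} = 0 + n = n$)
$q = 10$ ($q = \left(-5\right) \left(-2\right) = 10$)
$A{\left(s \right)} = - \frac{41}{3} + \frac{s}{3}$ ($A{\left(s \right)} = \frac{4}{3} + \frac{s - 45}{3} = \frac{4}{3} + \frac{-45 + s}{3} = \frac{4}{3} + \left(-15 + \frac{s}{3}\right) = - \frac{41}{3} + \frac{s}{3}$)
$A^{2}{\left(q \right)} = \left(- \frac{41}{3} + \frac{1}{3} \cdot 10\right)^{2} = \left(- \frac{41}{3} + \frac{10}{3}\right)^{2} = \left(- \frac{31}{3}\right)^{2} = \frac{961}{9}$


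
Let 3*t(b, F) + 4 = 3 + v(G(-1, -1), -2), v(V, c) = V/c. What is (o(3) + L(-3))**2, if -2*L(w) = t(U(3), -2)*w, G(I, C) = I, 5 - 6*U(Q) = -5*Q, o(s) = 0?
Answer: 1/16 ≈ 0.062500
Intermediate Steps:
U(Q) = 5/6 + 5*Q/6 (U(Q) = 5/6 - (-5)*Q/6 = 5/6 + 5*Q/6)
t(b, F) = -1/6 (t(b, F) = -4/3 + (3 - 1/(-2))/3 = -4/3 + (3 - 1*(-1/2))/3 = -4/3 + (3 + 1/2)/3 = -4/3 + (1/3)*(7/2) = -4/3 + 7/6 = -1/6)
L(w) = w/12 (L(w) = -(-1)*w/12 = w/12)
(o(3) + L(-3))**2 = (0 + (1/12)*(-3))**2 = (0 - 1/4)**2 = (-1/4)**2 = 1/16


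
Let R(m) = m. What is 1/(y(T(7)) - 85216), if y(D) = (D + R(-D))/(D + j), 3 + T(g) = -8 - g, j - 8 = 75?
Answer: -1/85216 ≈ -1.1735e-5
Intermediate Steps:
j = 83 (j = 8 + 75 = 83)
T(g) = -11 - g (T(g) = -3 + (-8 - g) = -11 - g)
y(D) = 0 (y(D) = (D - D)/(D + 83) = 0/(83 + D) = 0)
1/(y(T(7)) - 85216) = 1/(0 - 85216) = 1/(-85216) = -1/85216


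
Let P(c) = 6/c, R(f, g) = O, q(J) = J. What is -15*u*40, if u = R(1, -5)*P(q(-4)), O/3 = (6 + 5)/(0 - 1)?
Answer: -29700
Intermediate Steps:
O = -33 (O = 3*((6 + 5)/(0 - 1)) = 3*(11/(-1)) = 3*(11*(-1)) = 3*(-11) = -33)
R(f, g) = -33
u = 99/2 (u = -198/(-4) = -198*(-1)/4 = -33*(-3/2) = 99/2 ≈ 49.500)
-15*u*40 = -15*99/2*40 = -1485/2*40 = -29700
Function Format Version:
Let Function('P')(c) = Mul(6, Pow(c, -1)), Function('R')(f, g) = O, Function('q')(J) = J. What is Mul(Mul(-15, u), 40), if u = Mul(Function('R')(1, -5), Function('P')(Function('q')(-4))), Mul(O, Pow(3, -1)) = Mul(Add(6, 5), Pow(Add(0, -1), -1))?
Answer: -29700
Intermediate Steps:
O = -33 (O = Mul(3, Mul(Add(6, 5), Pow(Add(0, -1), -1))) = Mul(3, Mul(11, Pow(-1, -1))) = Mul(3, Mul(11, -1)) = Mul(3, -11) = -33)
Function('R')(f, g) = -33
u = Rational(99, 2) (u = Mul(-33, Mul(6, Pow(-4, -1))) = Mul(-33, Mul(6, Rational(-1, 4))) = Mul(-33, Rational(-3, 2)) = Rational(99, 2) ≈ 49.500)
Mul(Mul(-15, u), 40) = Mul(Mul(-15, Rational(99, 2)), 40) = Mul(Rational(-1485, 2), 40) = -29700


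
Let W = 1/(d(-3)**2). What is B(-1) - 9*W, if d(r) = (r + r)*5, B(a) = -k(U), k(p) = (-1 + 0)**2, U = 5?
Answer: -101/100 ≈ -1.0100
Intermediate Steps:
k(p) = 1 (k(p) = (-1)**2 = 1)
B(a) = -1 (B(a) = -1*1 = -1)
d(r) = 10*r (d(r) = (2*r)*5 = 10*r)
W = 1/900 (W = 1/((10*(-3))**2) = 1/((-30)**2) = 1/900 ≈ 0.0011111)
B(-1) - 9*W = -1 - 9*1/900 = -1 - 1/100 = -101/100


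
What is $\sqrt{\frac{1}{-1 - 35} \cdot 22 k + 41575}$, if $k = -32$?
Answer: $\frac{\sqrt{374351}}{3} \approx 203.95$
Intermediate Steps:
$\sqrt{\frac{1}{-1 - 35} \cdot 22 k + 41575} = \sqrt{\frac{1}{-1 - 35} \cdot 22 \left(-32\right) + 41575} = \sqrt{\frac{1}{-36} \cdot 22 \left(-32\right) + 41575} = \sqrt{\left(- \frac{1}{36}\right) 22 \left(-32\right) + 41575} = \sqrt{\left(- \frac{11}{18}\right) \left(-32\right) + 41575} = \sqrt{\frac{176}{9} + 41575} = \sqrt{\frac{374351}{9}} = \frac{\sqrt{374351}}{3}$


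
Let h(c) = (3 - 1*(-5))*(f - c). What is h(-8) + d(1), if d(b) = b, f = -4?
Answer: 33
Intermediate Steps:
h(c) = -32 - 8*c (h(c) = (3 - 1*(-5))*(-4 - c) = (3 + 5)*(-4 - c) = 8*(-4 - c) = -32 - 8*c)
h(-8) + d(1) = (-32 - 8*(-8)) + 1 = (-32 + 64) + 1 = 32 + 1 = 33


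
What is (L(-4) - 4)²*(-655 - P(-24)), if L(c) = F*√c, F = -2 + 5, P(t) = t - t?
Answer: 13100 + 31440*I ≈ 13100.0 + 31440.0*I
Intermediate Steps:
P(t) = 0
F = 3
L(c) = 3*√c
(L(-4) - 4)²*(-655 - P(-24)) = (3*√(-4) - 4)²*(-655 - 1*0) = (3*(2*I) - 4)²*(-655 + 0) = (6*I - 4)²*(-655) = (-4 + 6*I)²*(-655) = -655*(-4 + 6*I)²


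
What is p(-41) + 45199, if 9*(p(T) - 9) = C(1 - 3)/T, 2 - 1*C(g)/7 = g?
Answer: 16681724/369 ≈ 45208.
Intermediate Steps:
C(g) = 14 - 7*g
p(T) = 9 + 28/(9*T) (p(T) = 9 + ((14 - 7*(1 - 3))/T)/9 = 9 + ((14 - 7*(-2))/T)/9 = 9 + ((14 + 14)/T)/9 = 9 + (28/T)/9 = 9 + 28/(9*T))
p(-41) + 45199 = (9 + (28/9)/(-41)) + 45199 = (9 + (28/9)*(-1/41)) + 45199 = (9 - 28/369) + 45199 = 3293/369 + 45199 = 16681724/369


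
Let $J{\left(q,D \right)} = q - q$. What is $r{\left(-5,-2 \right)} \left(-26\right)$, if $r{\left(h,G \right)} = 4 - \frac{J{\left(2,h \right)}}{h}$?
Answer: $-104$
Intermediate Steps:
$J{\left(q,D \right)} = 0$
$r{\left(h,G \right)} = 4$ ($r{\left(h,G \right)} = 4 - \frac{0}{h} = 4 - 0 = 4 + 0 = 4$)
$r{\left(-5,-2 \right)} \left(-26\right) = 4 \left(-26\right) = -104$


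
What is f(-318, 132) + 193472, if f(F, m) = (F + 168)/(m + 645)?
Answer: 50109198/259 ≈ 1.9347e+5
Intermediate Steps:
f(F, m) = (168 + F)/(645 + m)
f(-318, 132) + 193472 = (168 - 318)/(645 + 132) + 193472 = -150/777 + 193472 = (1/777)*(-150) + 193472 = -50/259 + 193472 = 50109198/259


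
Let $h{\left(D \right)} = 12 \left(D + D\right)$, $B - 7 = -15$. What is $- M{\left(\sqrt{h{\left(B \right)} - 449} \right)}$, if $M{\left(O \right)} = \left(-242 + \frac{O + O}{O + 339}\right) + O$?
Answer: $\frac{13982361}{57781} - \frac{58120 i \sqrt{641}}{57781} \approx 241.99 - 25.467 i$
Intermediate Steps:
$B = -8$ ($B = 7 - 15 = -8$)
$h{\left(D \right)} = 24 D$ ($h{\left(D \right)} = 12 \cdot 2 D = 24 D$)
$M{\left(O \right)} = -242 + O + \frac{2 O}{339 + O}$ ($M{\left(O \right)} = \left(-242 + \frac{2 O}{339 + O}\right) + O = -242 + O + \frac{2 O}{339 + O}$)
$- M{\left(\sqrt{h{\left(B \right)} - 449} \right)} = - \frac{-82038 + \left(\sqrt{24 \left(-8\right) - 449}\right)^{2} + 99 \sqrt{24 \left(-8\right) - 449}}{339 + \sqrt{24 \left(-8\right) - 449}} = - \frac{-82038 + \left(\sqrt{-192 - 449}\right)^{2} + 99 \sqrt{-192 - 449}}{339 + \sqrt{-192 - 449}} = - \frac{-82038 + \left(\sqrt{-641}\right)^{2} + 99 \sqrt{-641}}{339 + \sqrt{-641}} = - \frac{-82038 + \left(i \sqrt{641}\right)^{2} + 99 i \sqrt{641}}{339 + i \sqrt{641}} = - \frac{-82038 - 641 + 99 i \sqrt{641}}{339 + i \sqrt{641}} = - \frac{-82679 + 99 i \sqrt{641}}{339 + i \sqrt{641}}$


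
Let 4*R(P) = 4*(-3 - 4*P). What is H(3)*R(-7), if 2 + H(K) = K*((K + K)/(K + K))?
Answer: 25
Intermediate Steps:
R(P) = -3 - 4*P (R(P) = (4*(-3 - 4*P))/4 = (-12 - 16*P)/4 = -3 - 4*P)
H(K) = -2 + K (H(K) = -2 + K*((K + K)/(K + K)) = -2 + K*((2*K)/((2*K))) = -2 + K*((2*K)*(1/(2*K))) = -2 + K*1 = -2 + K)
H(3)*R(-7) = (-2 + 3)*(-3 - 4*(-7)) = 1*(-3 + 28) = 1*25 = 25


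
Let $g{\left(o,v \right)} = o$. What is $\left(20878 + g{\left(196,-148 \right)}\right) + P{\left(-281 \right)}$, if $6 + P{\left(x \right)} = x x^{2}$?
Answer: $-22166973$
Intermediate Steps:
$P{\left(x \right)} = -6 + x^{3}$ ($P{\left(x \right)} = -6 + x x^{2} = -6 + x^{3}$)
$\left(20878 + g{\left(196,-148 \right)}\right) + P{\left(-281 \right)} = \left(20878 + 196\right) + \left(-6 + \left(-281\right)^{3}\right) = 21074 - 22188047 = -22166973$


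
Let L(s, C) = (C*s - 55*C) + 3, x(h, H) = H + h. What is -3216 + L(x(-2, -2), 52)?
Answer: -6281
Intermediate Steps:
L(s, C) = 3 - 55*C + C*s (L(s, C) = (-55*C + C*s) + 3 = 3 - 55*C + C*s)
-3216 + L(x(-2, -2), 52) = -3216 + (3 - 55*52 + 52*(-2 - 2)) = -3216 + (3 - 2860 + 52*(-4)) = -3216 + (3 - 2860 - 208) = -3216 - 3065 = -6281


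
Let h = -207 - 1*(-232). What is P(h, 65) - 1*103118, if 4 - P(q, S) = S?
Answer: -103179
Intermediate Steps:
h = 25 (h = -207 + 232 = 25)
P(q, S) = 4 - S
P(h, 65) - 1*103118 = (4 - 1*65) - 1*103118 = (4 - 65) - 103118 = -61 - 103118 = -103179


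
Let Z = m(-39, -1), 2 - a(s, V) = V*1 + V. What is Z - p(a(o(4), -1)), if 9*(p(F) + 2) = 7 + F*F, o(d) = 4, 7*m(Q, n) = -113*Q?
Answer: 39628/63 ≈ 629.02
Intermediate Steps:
m(Q, n) = -113*Q/7 (m(Q, n) = (-113*Q)/7 = -113*Q/7)
a(s, V) = 2 - 2*V (a(s, V) = 2 - (V*1 + V) = 2 - (V + V) = 2 - 2*V)
p(F) = -11/9 + F**2/9 (p(F) = -2 + (7 + F*F)/9 = -2 + (7 + F**2)/9 = -2 + (7/9 + F**2/9) = -11/9 + F**2/9)
Z = 4407/7 (Z = -113/7*(-39) = 4407/7 ≈ 629.57)
Z - p(a(o(4), -1)) = 4407/7 - (-11/9 + (2 - 2*(-1))**2/9) = 4407/7 - (-11/9 + (2 + 2)**2/9) = 4407/7 - (-11/9 + (1/9)*4**2) = 4407/7 - (-11/9 + (1/9)*16) = 4407/7 - (-11/9 + 16/9) = 4407/7 - 1*5/9 = 4407/7 - 5/9 = 39628/63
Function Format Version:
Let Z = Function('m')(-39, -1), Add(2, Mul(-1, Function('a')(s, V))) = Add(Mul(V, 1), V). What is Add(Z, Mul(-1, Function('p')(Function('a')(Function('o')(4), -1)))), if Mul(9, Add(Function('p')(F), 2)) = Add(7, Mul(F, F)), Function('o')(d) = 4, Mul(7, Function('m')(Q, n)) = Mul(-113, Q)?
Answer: Rational(39628, 63) ≈ 629.02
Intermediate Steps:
Function('m')(Q, n) = Mul(Rational(-113, 7), Q) (Function('m')(Q, n) = Mul(Rational(1, 7), Mul(-113, Q)) = Mul(Rational(-113, 7), Q))
Function('a')(s, V) = Add(2, Mul(-2, V)) (Function('a')(s, V) = Add(2, Mul(-1, Add(Mul(V, 1), V))) = Add(2, Mul(-1, Add(V, V))) = Add(2, Mul(-1, Mul(2, V))) = Add(2, Mul(-2, V)))
Function('p')(F) = Add(Rational(-11, 9), Mul(Rational(1, 9), Pow(F, 2))) (Function('p')(F) = Add(-2, Mul(Rational(1, 9), Add(7, Mul(F, F)))) = Add(-2, Mul(Rational(1, 9), Add(7, Pow(F, 2)))) = Add(-2, Add(Rational(7, 9), Mul(Rational(1, 9), Pow(F, 2)))) = Add(Rational(-11, 9), Mul(Rational(1, 9), Pow(F, 2))))
Z = Rational(4407, 7) (Z = Mul(Rational(-113, 7), -39) = Rational(4407, 7) ≈ 629.57)
Add(Z, Mul(-1, Function('p')(Function('a')(Function('o')(4), -1)))) = Add(Rational(4407, 7), Mul(-1, Add(Rational(-11, 9), Mul(Rational(1, 9), Pow(Add(2, Mul(-2, -1)), 2))))) = Add(Rational(4407, 7), Mul(-1, Add(Rational(-11, 9), Mul(Rational(1, 9), Pow(Add(2, 2), 2))))) = Add(Rational(4407, 7), Mul(-1, Add(Rational(-11, 9), Mul(Rational(1, 9), Pow(4, 2))))) = Add(Rational(4407, 7), Mul(-1, Add(Rational(-11, 9), Mul(Rational(1, 9), 16)))) = Add(Rational(4407, 7), Mul(-1, Add(Rational(-11, 9), Rational(16, 9)))) = Add(Rational(4407, 7), Mul(-1, Rational(5, 9))) = Add(Rational(4407, 7), Rational(-5, 9)) = Rational(39628, 63)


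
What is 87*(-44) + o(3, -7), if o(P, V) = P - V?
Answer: -3818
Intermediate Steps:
87*(-44) + o(3, -7) = 87*(-44) + (3 - 1*(-7)) = -3828 + (3 + 7) = -3828 + 10 = -3818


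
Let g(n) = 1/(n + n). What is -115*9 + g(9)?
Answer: -18629/18 ≈ -1034.9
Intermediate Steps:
g(n) = 1/(2*n)
-115*9 + g(9) = -115*9 + (½)/9 = -1035 + (½)*(⅑) = -1035 + 1/18 = -18629/18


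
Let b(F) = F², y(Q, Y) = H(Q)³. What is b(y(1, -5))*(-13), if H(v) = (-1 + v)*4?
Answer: 0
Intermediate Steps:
H(v) = -4 + 4*v
y(Q, Y) = (-4 + 4*Q)³
b(y(1, -5))*(-13) = (64*(-1 + 1)³)²*(-13) = (64*0³)²*(-13) = (64*0)²*(-13) = 0²*(-13) = 0*(-13) = 0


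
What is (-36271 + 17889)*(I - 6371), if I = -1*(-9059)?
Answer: -49410816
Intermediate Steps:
I = 9059
(-36271 + 17889)*(I - 6371) = (-36271 + 17889)*(9059 - 6371) = -18382*2688 = -49410816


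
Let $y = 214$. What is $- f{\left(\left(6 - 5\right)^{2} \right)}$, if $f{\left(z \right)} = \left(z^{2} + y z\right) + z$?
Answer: $-216$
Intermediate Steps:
$f{\left(z \right)} = z^{2} + 215 z$ ($f{\left(z \right)} = \left(z^{2} + 214 z\right) + z = z^{2} + 215 z$)
$- f{\left(\left(6 - 5\right)^{2} \right)} = - \left(6 - 5\right)^{2} \left(215 + \left(6 - 5\right)^{2}\right) = - 1^{2} \left(215 + 1^{2}\right) = - 1 \left(215 + 1\right) = - 1 \cdot 216 = \left(-1\right) 216 = -216$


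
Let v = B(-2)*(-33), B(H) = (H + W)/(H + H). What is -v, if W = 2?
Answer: 0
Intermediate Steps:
B(H) = (2 + H)/(2*H) (B(H) = (H + 2)/(H + H) = (2 + H)/((2*H)) = (2 + H)*(1/(2*H)) = (2 + H)/(2*H))
v = 0 (v = ((½)*(2 - 2)/(-2))*(-33) = ((½)*(-½)*0)*(-33) = 0*(-33) = 0)
-v = -1*0 = 0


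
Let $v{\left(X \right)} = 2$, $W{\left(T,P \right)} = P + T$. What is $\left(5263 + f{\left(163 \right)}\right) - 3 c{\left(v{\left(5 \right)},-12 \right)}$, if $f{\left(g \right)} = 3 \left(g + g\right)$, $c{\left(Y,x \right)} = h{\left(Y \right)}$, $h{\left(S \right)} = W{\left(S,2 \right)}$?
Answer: $6229$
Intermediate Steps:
$h{\left(S \right)} = 2 + S$
$c{\left(Y,x \right)} = 2 + Y$
$f{\left(g \right)} = 6 g$ ($f{\left(g \right)} = 3 \cdot 2 g = 6 g$)
$\left(5263 + f{\left(163 \right)}\right) - 3 c{\left(v{\left(5 \right)},-12 \right)} = \left(5263 + 6 \cdot 163\right) - 3 \left(2 + 2\right) = \left(5263 + 978\right) - 12 = 6241 - 12 = 6229$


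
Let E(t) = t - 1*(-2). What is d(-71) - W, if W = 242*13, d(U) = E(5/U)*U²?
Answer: 6581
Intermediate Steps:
E(t) = 2 + t (E(t) = t + 2 = 2 + t)
d(U) = U²*(2 + 5/U) (d(U) = (2 + 5/U)*U² = U²*(2 + 5/U))
W = 3146
d(-71) - W = -71*(5 + 2*(-71)) - 1*3146 = -71*(5 - 142) - 3146 = -71*(-137) - 3146 = 9727 - 3146 = 6581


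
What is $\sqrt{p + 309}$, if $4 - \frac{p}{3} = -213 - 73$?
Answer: $3 \sqrt{131} \approx 34.337$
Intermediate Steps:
$p = 870$ ($p = 12 - 3 \left(-213 - 73\right) = 12 - -858 = 12 + 858 = 870$)
$\sqrt{p + 309} = \sqrt{870 + 309} = \sqrt{1179} = 3 \sqrt{131}$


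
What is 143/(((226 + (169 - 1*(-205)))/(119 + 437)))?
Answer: 19877/150 ≈ 132.51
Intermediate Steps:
143/(((226 + (169 - 1*(-205)))/(119 + 437))) = 143/(((226 + (169 + 205))/556)) = 143/(((226 + 374)*(1/556))) = 143/((600*(1/556))) = 143/(150/139) = 143*(139/150) = 19877/150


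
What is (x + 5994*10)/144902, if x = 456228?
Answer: 258084/72451 ≈ 3.5622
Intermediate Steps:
(x + 5994*10)/144902 = (456228 + 5994*10)/144902 = (456228 + 59940)*(1/144902) = 516168*(1/144902) = 258084/72451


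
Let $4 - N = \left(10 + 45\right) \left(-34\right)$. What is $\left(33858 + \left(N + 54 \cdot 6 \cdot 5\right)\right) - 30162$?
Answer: $7190$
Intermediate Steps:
$N = 1874$ ($N = 4 - \left(10 + 45\right) \left(-34\right) = 4 - 55 \left(-34\right) = 4 - -1870 = 4 + 1870 = 1874$)
$\left(33858 + \left(N + 54 \cdot 6 \cdot 5\right)\right) - 30162 = \left(33858 + \left(1874 + 54 \cdot 6 \cdot 5\right)\right) - 30162 = \left(33858 + \left(1874 + 54 \cdot 30\right)\right) - 30162 = \left(33858 + \left(1874 + 1620\right)\right) - 30162 = \left(33858 + 3494\right) - 30162 = 37352 - 30162 = 7190$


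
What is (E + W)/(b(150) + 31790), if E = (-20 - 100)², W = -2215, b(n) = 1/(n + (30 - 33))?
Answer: 1791195/4673131 ≈ 0.38330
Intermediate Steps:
b(n) = 1/(-3 + n) (b(n) = 1/(n - 3) = 1/(-3 + n))
E = 14400 (E = (-120)² = 14400)
(E + W)/(b(150) + 31790) = (14400 - 2215)/(1/(-3 + 150) + 31790) = 12185/(1/147 + 31790) = 12185/(4673131/147) = 12185*(147/4673131) = 1791195/4673131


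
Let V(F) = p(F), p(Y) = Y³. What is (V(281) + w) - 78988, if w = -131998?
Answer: 21977055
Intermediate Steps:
V(F) = F³
(V(281) + w) - 78988 = (281³ - 131998) - 78988 = (22188041 - 131998) - 78988 = 22056043 - 78988 = 21977055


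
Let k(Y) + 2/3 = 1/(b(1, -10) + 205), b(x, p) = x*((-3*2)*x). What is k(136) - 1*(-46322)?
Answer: 27653839/597 ≈ 46321.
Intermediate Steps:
b(x, p) = -6*x² (b(x, p) = x*(-6*x) = -6*x²)
k(Y) = -395/597 (k(Y) = -⅔ + 1/(-6*1² + 205) = -⅔ + 1/(-6*1 + 205) = -⅔ + 1/(-6 + 205) = -⅔ + 1/199 = -395/597)
k(136) - 1*(-46322) = -395/597 - 1*(-46322) = -395/597 + 46322 = 27653839/597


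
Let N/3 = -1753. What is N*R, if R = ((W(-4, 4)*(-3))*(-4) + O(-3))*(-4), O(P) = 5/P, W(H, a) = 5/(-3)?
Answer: -455780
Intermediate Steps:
W(H, a) = -5/3 (W(H, a) = 5*(-⅓) = -5/3)
N = -5259 (N = 3*(-1753) = -5259)
R = 260/3 (R = (-5/3*(-3)*(-4) + 5/(-3))*(-4) = (5*(-4) + 5*(-⅓))*(-4) = (-20 - 5/3)*(-4) = -65/3*(-4) = 260/3 ≈ 86.667)
N*R = -5259*260/3 = -455780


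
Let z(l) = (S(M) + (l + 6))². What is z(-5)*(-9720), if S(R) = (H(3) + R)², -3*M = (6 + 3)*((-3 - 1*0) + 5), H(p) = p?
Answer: -972000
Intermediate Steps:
M = -6 (M = -(6 + 3)*((-3 - 1*0) + 5)/3 = -3*((-3 + 0) + 5) = -3*(-3 + 5) = -3*2 = -⅓*18 = -6)
S(R) = (3 + R)²
z(l) = (15 + l)² (z(l) = ((3 - 6)² + (l + 6))² = ((-3)² + (6 + l))² = (9 + (6 + l))² = (15 + l)²)
z(-5)*(-9720) = (15 - 5)²*(-9720) = 10²*(-9720) = 100*(-9720) = -972000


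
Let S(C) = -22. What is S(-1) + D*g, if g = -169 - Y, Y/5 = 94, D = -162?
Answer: 103496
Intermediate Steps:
Y = 470 (Y = 5*94 = 470)
g = -639 (g = -169 - 1*470 = -169 - 470 = -639)
S(-1) + D*g = -22 - 162*(-639) = -22 + 103518 = 103496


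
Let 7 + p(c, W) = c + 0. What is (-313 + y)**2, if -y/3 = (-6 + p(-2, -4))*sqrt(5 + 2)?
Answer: 112144 - 28170*sqrt(7) ≈ 37613.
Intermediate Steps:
p(c, W) = -7 + c (p(c, W) = -7 + (c + 0) = -7 + c)
y = 45*sqrt(7) (y = -3*(-6 + (-7 - 2))*sqrt(5 + 2) = -3*(-6 - 9)*sqrt(7) = -(-45)*sqrt(7) = 45*sqrt(7) ≈ 119.06)
(-313 + y)**2 = (-313 + 45*sqrt(7))**2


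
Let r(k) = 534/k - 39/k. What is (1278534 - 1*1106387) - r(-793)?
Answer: 136513066/793 ≈ 1.7215e+5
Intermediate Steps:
r(k) = 495/k
(1278534 - 1*1106387) - r(-793) = (1278534 - 1*1106387) - 495/(-793) = (1278534 - 1106387) - 495*(-1)/793 = 172147 - 1*(-495/793) = 172147 + 495/793 = 136513066/793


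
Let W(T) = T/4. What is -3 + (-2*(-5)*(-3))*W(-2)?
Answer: 12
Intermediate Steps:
W(T) = T/4 (W(T) = T*(¼) = T/4)
-3 + (-2*(-5)*(-3))*W(-2) = -3 + (-2*(-5)*(-3))*((¼)*(-2)) = -3 + (10*(-3))*(-½) = -3 - 30*(-½) = -3 + 15 = 12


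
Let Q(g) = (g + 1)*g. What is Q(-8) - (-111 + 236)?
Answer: -69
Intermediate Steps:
Q(g) = g*(1 + g) (Q(g) = (1 + g)*g = g*(1 + g))
Q(-8) - (-111 + 236) = -8*(1 - 8) - (-111 + 236) = -8*(-7) - 1*125 = 56 - 125 = -69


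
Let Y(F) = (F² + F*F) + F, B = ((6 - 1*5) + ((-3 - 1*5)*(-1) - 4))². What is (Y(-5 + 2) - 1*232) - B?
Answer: -242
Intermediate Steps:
B = 25 (B = ((6 - 5) + ((-3 - 5)*(-1) - 4))² = (1 + (-8*(-1) - 4))² = (1 + (8 - 4))² = (1 + 4)² = 5² = 25)
Y(F) = F + 2*F² (Y(F) = (F² + F²) + F = 2*F² + F = F + 2*F²)
(Y(-5 + 2) - 1*232) - B = ((-5 + 2)*(1 + 2*(-5 + 2)) - 1*232) - 1*25 = (-3*(1 + 2*(-3)) - 232) - 25 = (-3*(1 - 6) - 232) - 25 = (-3*(-5) - 232) - 25 = (15 - 232) - 25 = -217 - 25 = -242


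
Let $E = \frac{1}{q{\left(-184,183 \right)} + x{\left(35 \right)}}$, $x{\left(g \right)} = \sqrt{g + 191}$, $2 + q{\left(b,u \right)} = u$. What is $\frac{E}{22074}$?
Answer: $\frac{181}{718177590} - \frac{\sqrt{226}}{718177590} \approx 2.3109 \cdot 10^{-7}$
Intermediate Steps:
$q{\left(b,u \right)} = -2 + u$
$x{\left(g \right)} = \sqrt{191 + g}$
$E = \frac{1}{181 + \sqrt{226}}$ ($E = \frac{1}{\left(-2 + 183\right) + \sqrt{191 + 35}} = \frac{1}{181 + \sqrt{226}} \approx 0.0051012$)
$\frac{E}{22074} = \frac{\frac{181}{32535} - \frac{\sqrt{226}}{32535}}{22074} = \left(\frac{181}{32535} - \frac{\sqrt{226}}{32535}\right) \frac{1}{22074} = \frac{181}{718177590} - \frac{\sqrt{226}}{718177590}$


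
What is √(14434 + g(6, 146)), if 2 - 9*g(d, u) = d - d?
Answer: 2*√32477/3 ≈ 120.14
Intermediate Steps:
g(d, u) = 2/9 (g(d, u) = 2/9 - (d - d)/9 = 2/9 - ⅑*0 = 2/9 + 0 = 2/9)
√(14434 + g(6, 146)) = √(14434 + 2/9) = √(129908/9) = 2*√32477/3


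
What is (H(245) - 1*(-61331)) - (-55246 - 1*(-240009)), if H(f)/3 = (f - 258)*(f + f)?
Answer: -142542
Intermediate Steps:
H(f) = 6*f*(-258 + f) (H(f) = 3*((f - 258)*(f + f)) = 3*((-258 + f)*(2*f)) = 3*(2*f*(-258 + f)) = 6*f*(-258 + f))
(H(245) - 1*(-61331)) - (-55246 - 1*(-240009)) = (6*245*(-258 + 245) - 1*(-61331)) - (-55246 - 1*(-240009)) = (6*245*(-13) + 61331) - (-55246 + 240009) = (-19110 + 61331) - 1*184763 = 42221 - 184763 = -142542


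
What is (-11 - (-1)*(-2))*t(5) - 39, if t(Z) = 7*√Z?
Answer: -39 - 91*√5 ≈ -242.48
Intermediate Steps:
(-11 - (-1)*(-2))*t(5) - 39 = (-11 - (-1)*(-2))*(7*√5) - 39 = (-11 - 1*2)*(7*√5) - 39 = (-11 - 2)*(7*√5) - 39 = -91*√5 - 39 = -39 - 91*√5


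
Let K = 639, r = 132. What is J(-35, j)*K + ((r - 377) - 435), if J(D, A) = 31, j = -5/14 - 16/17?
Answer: 19129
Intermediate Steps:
j = -309/238 (j = -5*1/14 - 16*1/17 = -5/14 - 16/17 = -309/238 ≈ -1.2983)
J(-35, j)*K + ((r - 377) - 435) = 31*639 + ((132 - 377) - 435) = 19809 + (-245 - 435) = 19809 - 680 = 19129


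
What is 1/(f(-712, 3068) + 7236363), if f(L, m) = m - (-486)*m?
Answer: 1/8730479 ≈ 1.1454e-7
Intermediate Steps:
f(L, m) = 487*m (f(L, m) = m + 486*m = 487*m)
1/(f(-712, 3068) + 7236363) = 1/(487*3068 + 7236363) = 1/(1494116 + 7236363) = 1/8730479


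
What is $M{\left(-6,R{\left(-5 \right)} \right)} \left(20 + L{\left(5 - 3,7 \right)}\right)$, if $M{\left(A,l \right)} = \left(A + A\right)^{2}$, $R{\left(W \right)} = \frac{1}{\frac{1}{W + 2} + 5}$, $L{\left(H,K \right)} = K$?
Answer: $3888$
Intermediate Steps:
$R{\left(W \right)} = \frac{1}{5 + \frac{1}{2 + W}}$ ($R{\left(W \right)} = \frac{1}{\frac{1}{2 + W} + 5} = \frac{1}{5 + \frac{1}{2 + W}}$)
$M{\left(A,l \right)} = 4 A^{2}$ ($M{\left(A,l \right)} = \left(2 A\right)^{2} = 4 A^{2}$)
$M{\left(-6,R{\left(-5 \right)} \right)} \left(20 + L{\left(5 - 3,7 \right)}\right) = 4 \left(-6\right)^{2} \left(20 + 7\right) = 4 \cdot 36 \cdot 27 = 144 \cdot 27 = 3888$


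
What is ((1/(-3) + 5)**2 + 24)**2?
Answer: 169744/81 ≈ 2095.6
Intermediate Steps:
((1/(-3) + 5)**2 + 24)**2 = ((-1/3 + 5)**2 + 24)**2 = ((14/3)**2 + 24)**2 = (196/9 + 24)**2 = (412/9)**2 = 169744/81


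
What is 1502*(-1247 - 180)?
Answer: -2143354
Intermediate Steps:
1502*(-1247 - 180) = 1502*(-1427) = -2143354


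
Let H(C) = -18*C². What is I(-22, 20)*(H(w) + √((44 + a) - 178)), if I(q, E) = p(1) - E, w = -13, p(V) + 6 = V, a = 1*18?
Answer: 76050 - 50*I*√29 ≈ 76050.0 - 269.26*I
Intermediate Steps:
a = 18
p(V) = -6 + V
I(q, E) = -5 - E (I(q, E) = (-6 + 1) - E = -5 - E)
I(-22, 20)*(H(w) + √((44 + a) - 178)) = (-5 - 1*20)*(-18*(-13)² + √((44 + 18) - 178)) = (-5 - 20)*(-18*169 + √(62 - 178)) = -25*(-3042 + √(-116)) = -25*(-3042 + 2*I*√29) = 76050 - 50*I*√29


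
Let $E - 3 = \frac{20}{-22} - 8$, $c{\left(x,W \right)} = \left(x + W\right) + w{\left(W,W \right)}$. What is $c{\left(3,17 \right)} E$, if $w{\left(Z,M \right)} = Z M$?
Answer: $- \frac{20085}{11} \approx -1825.9$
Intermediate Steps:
$w{\left(Z,M \right)} = M Z$
$c{\left(x,W \right)} = W + x + W^{2}$ ($c{\left(x,W \right)} = \left(x + W\right) + W W = \left(W + x\right) + W^{2} = W + x + W^{2}$)
$E = - \frac{65}{11}$ ($E = 3 - \left(8 - \frac{20}{-22}\right) = 3 + \left(20 \left(- \frac{1}{22}\right) - 8\right) = 3 - \frac{98}{11} = - \frac{65}{11} \approx -5.9091$)
$c{\left(3,17 \right)} E = \left(17 + 3 + 17^{2}\right) \left(- \frac{65}{11}\right) = \left(17 + 3 + 289\right) \left(- \frac{65}{11}\right) = 309 \left(- \frac{65}{11}\right) = - \frac{20085}{11}$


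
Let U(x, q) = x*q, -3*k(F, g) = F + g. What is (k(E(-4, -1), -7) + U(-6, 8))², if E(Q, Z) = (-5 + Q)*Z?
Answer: 21316/9 ≈ 2368.4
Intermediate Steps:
E(Q, Z) = Z*(-5 + Q)
k(F, g) = -F/3 - g/3 (k(F, g) = -(F + g)/3 = -F/3 - g/3)
U(x, q) = q*x
(k(E(-4, -1), -7) + U(-6, 8))² = ((-(-1)*(-5 - 4)/3 - ⅓*(-7)) + 8*(-6))² = ((-(-1)*(-9)/3 + 7/3) - 48)² = ((-⅓*9 + 7/3) - 48)² = ((-3 + 7/3) - 48)² = (-⅔ - 48)² = (-146/3)² = 21316/9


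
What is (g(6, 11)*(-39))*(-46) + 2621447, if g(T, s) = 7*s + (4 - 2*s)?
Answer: 2727293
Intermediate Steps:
g(T, s) = 4 + 5*s
(g(6, 11)*(-39))*(-46) + 2621447 = ((4 + 5*11)*(-39))*(-46) + 2621447 = ((4 + 55)*(-39))*(-46) + 2621447 = (59*(-39))*(-46) + 2621447 = -2301*(-46) + 2621447 = 105846 + 2621447 = 2727293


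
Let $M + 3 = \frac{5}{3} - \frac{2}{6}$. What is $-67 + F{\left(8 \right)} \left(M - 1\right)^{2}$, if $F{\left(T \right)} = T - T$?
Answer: $-67$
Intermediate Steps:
$F{\left(T \right)} = 0$
$M = - \frac{5}{3}$ ($M = -3 + \left(\frac{5}{3} - \frac{2}{6}\right) = -3 + \left(5 \cdot \frac{1}{3} - \frac{1}{3}\right) = -3 + \left(\frac{5}{3} - \frac{1}{3}\right) = -3 + \frac{4}{3} = - \frac{5}{3} \approx -1.6667$)
$-67 + F{\left(8 \right)} \left(M - 1\right)^{2} = -67 + 0 \left(- \frac{5}{3} - 1\right)^{2} = -67 + 0 \left(- \frac{8}{3}\right)^{2} = -67 + 0 \cdot \frac{64}{9} = -67 + 0 = -67$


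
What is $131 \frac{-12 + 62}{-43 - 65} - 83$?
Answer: $- \frac{7757}{54} \approx -143.65$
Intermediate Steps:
$131 \frac{-12 + 62}{-43 - 65} - 83 = 131 \frac{50}{-108} - 83 = 131 \cdot 50 \left(- \frac{1}{108}\right) - 83 = 131 \left(- \frac{25}{54}\right) - 83 = - \frac{3275}{54} - 83 = - \frac{7757}{54}$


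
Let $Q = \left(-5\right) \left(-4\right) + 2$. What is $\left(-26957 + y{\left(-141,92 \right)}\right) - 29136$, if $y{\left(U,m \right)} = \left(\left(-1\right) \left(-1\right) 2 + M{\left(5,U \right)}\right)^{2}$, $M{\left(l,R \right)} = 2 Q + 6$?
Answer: $-53389$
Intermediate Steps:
$Q = 22$ ($Q = 20 + 2 = 22$)
$M{\left(l,R \right)} = 50$ ($M{\left(l,R \right)} = 2 \cdot 22 + 6 = 44 + 6 = 50$)
$y{\left(U,m \right)} = 2704$ ($y{\left(U,m \right)} = \left(\left(-1\right) \left(-1\right) 2 + 50\right)^{2} = \left(1 \cdot 2 + 50\right)^{2} = \left(2 + 50\right)^{2} = 52^{2} = 2704$)
$\left(-26957 + y{\left(-141,92 \right)}\right) - 29136 = \left(-26957 + 2704\right) - 29136 = -24253 - 29136 = -53389$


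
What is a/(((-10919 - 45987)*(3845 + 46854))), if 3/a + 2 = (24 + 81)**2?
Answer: -3/31802207011762 ≈ -9.4333e-14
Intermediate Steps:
a = 3/11023 (a = 3/(-2 + (24 + 81)**2) = 3/(-2 + 105**2) = 3/(-2 + 11025) = 3/11023 ≈ 0.00027216)
a/(((-10919 - 45987)*(3845 + 46854))) = 3/(11023*(((-10919 - 45987)*(3845 + 46854)))) = 3/(11023*((-56906*50699))) = (3/11023)/(-2885077294) = (3/11023)*(-1/2885077294) = -3/31802207011762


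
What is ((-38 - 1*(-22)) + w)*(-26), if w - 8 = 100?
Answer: -2392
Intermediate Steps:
w = 108 (w = 8 + 100 = 108)
((-38 - 1*(-22)) + w)*(-26) = ((-38 - 1*(-22)) + 108)*(-26) = ((-38 + 22) + 108)*(-26) = (-16 + 108)*(-26) = 92*(-26) = -2392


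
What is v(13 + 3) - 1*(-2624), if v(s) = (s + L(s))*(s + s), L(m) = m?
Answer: 3648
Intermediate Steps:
v(s) = 4*s² (v(s) = (s + s)*(s + s) = (2*s)*(2*s) = 4*s²)
v(13 + 3) - 1*(-2624) = 4*(13 + 3)² - 1*(-2624) = 4*16² + 2624 = 4*256 + 2624 = 1024 + 2624 = 3648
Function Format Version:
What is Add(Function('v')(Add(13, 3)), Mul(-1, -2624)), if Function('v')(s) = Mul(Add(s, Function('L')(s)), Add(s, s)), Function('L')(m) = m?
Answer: 3648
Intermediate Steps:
Function('v')(s) = Mul(4, Pow(s, 2)) (Function('v')(s) = Mul(Add(s, s), Add(s, s)) = Mul(Mul(2, s), Mul(2, s)) = Mul(4, Pow(s, 2)))
Add(Function('v')(Add(13, 3)), Mul(-1, -2624)) = Add(Mul(4, Pow(Add(13, 3), 2)), Mul(-1, -2624)) = Add(Mul(4, Pow(16, 2)), 2624) = Add(Mul(4, 256), 2624) = Add(1024, 2624) = 3648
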